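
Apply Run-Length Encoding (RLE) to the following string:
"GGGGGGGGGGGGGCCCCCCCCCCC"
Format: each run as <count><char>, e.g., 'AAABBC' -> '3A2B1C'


Scanning runs left to right:
  i=0: run of 'G' x 13 -> '13G'
  i=13: run of 'C' x 11 -> '11C'

RLE = 13G11C


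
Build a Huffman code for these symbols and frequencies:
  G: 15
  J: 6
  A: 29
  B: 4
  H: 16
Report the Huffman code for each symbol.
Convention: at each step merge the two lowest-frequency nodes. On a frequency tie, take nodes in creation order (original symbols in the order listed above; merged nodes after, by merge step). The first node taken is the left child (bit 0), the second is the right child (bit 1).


Huffman tree construction:
Step 1: Merge B(4) + J(6) = 10
Step 2: Merge (B+J)(10) + G(15) = 25
Step 3: Merge H(16) + ((B+J)+G)(25) = 41
Step 4: Merge A(29) + (H+((B+J)+G))(41) = 70
Read each symbol's code off the tree from the root (left child = 0, right child = 1).

Codes:
  G: 111 (length 3)
  J: 1101 (length 4)
  A: 0 (length 1)
  B: 1100 (length 4)
  H: 10 (length 2)
Average code length: 146/70 = 2.0857 bits/symbol


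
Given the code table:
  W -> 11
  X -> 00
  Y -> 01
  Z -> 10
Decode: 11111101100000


Decoding:
11 -> W
11 -> W
11 -> W
01 -> Y
10 -> Z
00 -> X
00 -> X


Result: WWWYZXX


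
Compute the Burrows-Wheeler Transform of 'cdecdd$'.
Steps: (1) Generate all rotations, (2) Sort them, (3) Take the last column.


Rotations (sorted):
  0: $cdecdd -> last char: d
  1: cdd$cde -> last char: e
  2: cdecdd$ -> last char: $
  3: d$cdecd -> last char: d
  4: dd$cdec -> last char: c
  5: decdd$c -> last char: c
  6: ecdd$cd -> last char: d


BWT = de$dccd


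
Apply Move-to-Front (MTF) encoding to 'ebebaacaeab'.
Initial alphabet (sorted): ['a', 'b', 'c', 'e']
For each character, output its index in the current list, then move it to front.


MTF encoding:
'e': index 3 in ['a', 'b', 'c', 'e'] -> ['e', 'a', 'b', 'c']
'b': index 2 in ['e', 'a', 'b', 'c'] -> ['b', 'e', 'a', 'c']
'e': index 1 in ['b', 'e', 'a', 'c'] -> ['e', 'b', 'a', 'c']
'b': index 1 in ['e', 'b', 'a', 'c'] -> ['b', 'e', 'a', 'c']
'a': index 2 in ['b', 'e', 'a', 'c'] -> ['a', 'b', 'e', 'c']
'a': index 0 in ['a', 'b', 'e', 'c'] -> ['a', 'b', 'e', 'c']
'c': index 3 in ['a', 'b', 'e', 'c'] -> ['c', 'a', 'b', 'e']
'a': index 1 in ['c', 'a', 'b', 'e'] -> ['a', 'c', 'b', 'e']
'e': index 3 in ['a', 'c', 'b', 'e'] -> ['e', 'a', 'c', 'b']
'a': index 1 in ['e', 'a', 'c', 'b'] -> ['a', 'e', 'c', 'b']
'b': index 3 in ['a', 'e', 'c', 'b'] -> ['b', 'a', 'e', 'c']


Output: [3, 2, 1, 1, 2, 0, 3, 1, 3, 1, 3]


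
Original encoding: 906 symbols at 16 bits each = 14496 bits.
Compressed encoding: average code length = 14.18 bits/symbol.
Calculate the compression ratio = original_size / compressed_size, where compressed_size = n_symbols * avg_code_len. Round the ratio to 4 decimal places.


original_size = n_symbols * orig_bits = 906 * 16 = 14496 bits
compressed_size = n_symbols * avg_code_len = 906 * 14.18 = 12847.08 bits
ratio = original_size / compressed_size = 14496 / 12847.08 = 1.1283

Compression ratio = 1.1283


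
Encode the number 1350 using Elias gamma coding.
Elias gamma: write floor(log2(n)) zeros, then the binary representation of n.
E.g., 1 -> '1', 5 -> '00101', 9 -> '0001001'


num_bits = floor(log2(1350)) + 1 = 11
leading_zeros = num_bits - 1 = 10
binary(1350) = 10101000110

Elias gamma(1350) = '0000000000' + '10101000110' = 000000000010101000110 (21 bits)


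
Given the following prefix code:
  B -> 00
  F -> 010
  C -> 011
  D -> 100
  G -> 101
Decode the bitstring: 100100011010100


Decoding step by step:
Bits 100 -> D
Bits 100 -> D
Bits 011 -> C
Bits 010 -> F
Bits 100 -> D


Decoded message: DDCFD


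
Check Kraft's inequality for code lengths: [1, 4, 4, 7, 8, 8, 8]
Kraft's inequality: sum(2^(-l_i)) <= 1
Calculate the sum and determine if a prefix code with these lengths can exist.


Sum = 2^(-1) + 2^(-4) + 2^(-4) + 2^(-7) + 2^(-8) + 2^(-8) + 2^(-8)
    = 0.5 + 0.0625 + 0.0625 + 0.0078125 + 0.00390625 + 0.00390625 + 0.00390625
    = 165/256 = 0.64453125
Since 0.64453125 <= 1, Kraft's inequality IS satisfied.
A prefix code with these lengths CAN exist.

Kraft sum = 0.64453125. Satisfied.


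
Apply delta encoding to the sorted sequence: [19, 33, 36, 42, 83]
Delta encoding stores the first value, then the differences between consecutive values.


First value: 19
Deltas:
  33 - 19 = 14
  36 - 33 = 3
  42 - 36 = 6
  83 - 42 = 41


Delta encoded: [19, 14, 3, 6, 41]


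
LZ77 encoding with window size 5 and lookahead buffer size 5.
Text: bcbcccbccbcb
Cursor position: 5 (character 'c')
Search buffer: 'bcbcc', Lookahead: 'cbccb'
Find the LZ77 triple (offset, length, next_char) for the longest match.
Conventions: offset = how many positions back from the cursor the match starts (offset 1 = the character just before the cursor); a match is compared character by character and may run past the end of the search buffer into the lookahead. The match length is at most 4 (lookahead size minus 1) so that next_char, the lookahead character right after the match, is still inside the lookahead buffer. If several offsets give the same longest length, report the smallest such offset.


Try each offset into the search buffer:
  offset=1 (pos 4, char 'c'): match length 1
  offset=2 (pos 3, char 'c'): match length 1
  offset=3 (pos 2, char 'b'): match length 0
  offset=4 (pos 1, char 'c'): match length 4
  offset=5 (pos 0, char 'b'): match length 0
Longest match has length 4 at offset 4.
next_char = character at position 5 + 4 = 9 -> 'b'

Best match: offset=4, length=4 (matching 'cbcc' starting at position 1)
LZ77 triple: (4, 4, 'b')


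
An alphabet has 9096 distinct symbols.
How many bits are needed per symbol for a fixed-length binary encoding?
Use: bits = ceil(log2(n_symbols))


log2(9096) = 13.151
Bracket: 2^13 = 8192 < 9096 <= 2^14 = 16384
So ceil(log2(9096)) = 14

bits = ceil(log2(9096)) = ceil(13.151) = 14 bits


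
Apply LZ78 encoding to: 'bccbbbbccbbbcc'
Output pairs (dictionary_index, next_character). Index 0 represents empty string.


LZ78 encoding steps:
Dictionary: {0: ''}
Step 1: w='' (idx 0), next='b' -> output (0, 'b'), add 'b' as idx 1
Step 2: w='' (idx 0), next='c' -> output (0, 'c'), add 'c' as idx 2
Step 3: w='c' (idx 2), next='b' -> output (2, 'b'), add 'cb' as idx 3
Step 4: w='b' (idx 1), next='b' -> output (1, 'b'), add 'bb' as idx 4
Step 5: w='b' (idx 1), next='c' -> output (1, 'c'), add 'bc' as idx 5
Step 6: w='cb' (idx 3), next='b' -> output (3, 'b'), add 'cbb' as idx 6
Step 7: w='bc' (idx 5), next='c' -> output (5, 'c'), add 'bcc' as idx 7


Encoded: [(0, 'b'), (0, 'c'), (2, 'b'), (1, 'b'), (1, 'c'), (3, 'b'), (5, 'c')]


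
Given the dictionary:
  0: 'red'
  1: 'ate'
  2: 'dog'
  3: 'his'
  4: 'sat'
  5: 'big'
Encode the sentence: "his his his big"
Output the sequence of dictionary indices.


Look up each word in the dictionary:
  'his' -> 3
  'his' -> 3
  'his' -> 3
  'big' -> 5

Encoded: [3, 3, 3, 5]


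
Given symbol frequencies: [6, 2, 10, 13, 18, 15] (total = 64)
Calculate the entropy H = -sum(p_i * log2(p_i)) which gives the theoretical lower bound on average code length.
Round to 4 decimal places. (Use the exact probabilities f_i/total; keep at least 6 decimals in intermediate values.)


Per-symbol terms -p_i * log2(p_i) with p_i = f_i/64:
  p = 6/64 = 0.093750: log2(p) = -3.415037, -p*log2(p) = 0.320160
  p = 2/64 = 0.031250: log2(p) = -5.000000, -p*log2(p) = 0.156250
  p = 10/64 = 0.156250: log2(p) = -2.678072, -p*log2(p) = 0.418449
  p = 13/64 = 0.203125: log2(p) = -2.299560, -p*log2(p) = 0.467098
  p = 18/64 = 0.281250: log2(p) = -1.830075, -p*log2(p) = 0.514709
  p = 15/64 = 0.234375: log2(p) = -2.093109, -p*log2(p) = 0.490573
H = 0.320160 + 0.156250 + 0.418449 + 0.467098 + 0.514709 + 0.490573 = 2.367239

H = 2.3672 bits/symbol


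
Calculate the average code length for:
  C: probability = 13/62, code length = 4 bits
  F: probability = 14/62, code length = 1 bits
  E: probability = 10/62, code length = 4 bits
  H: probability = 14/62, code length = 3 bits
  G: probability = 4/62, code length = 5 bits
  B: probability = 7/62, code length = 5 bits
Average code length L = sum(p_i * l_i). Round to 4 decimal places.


Weighted contributions p_i * l_i:
  C: (13/62) * 4 = 52/62
  F: (14/62) * 1 = 14/62
  E: (10/62) * 4 = 40/62
  H: (14/62) * 3 = 42/62
  G: (4/62) * 5 = 20/62
  B: (7/62) * 5 = 35/62
Sum = (52 + 14 + 40 + 42 + 20 + 35)/62 = 203/62

L = 203/62 = 3.2742 bits/symbol


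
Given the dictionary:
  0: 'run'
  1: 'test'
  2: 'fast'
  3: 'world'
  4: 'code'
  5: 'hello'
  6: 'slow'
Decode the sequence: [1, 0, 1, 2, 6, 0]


Look up each index in the dictionary:
  1 -> 'test'
  0 -> 'run'
  1 -> 'test'
  2 -> 'fast'
  6 -> 'slow'
  0 -> 'run'

Decoded: "test run test fast slow run"


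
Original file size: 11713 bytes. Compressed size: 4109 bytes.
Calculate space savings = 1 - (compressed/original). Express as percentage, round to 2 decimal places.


ratio = compressed/original = 4109/11713 = 0.350807
savings = 1 - ratio = 1 - 0.350807 = 0.649193
as a percentage: 0.649193 * 100 = 64.92%

Space savings = 1 - 4109/11713 = 64.92%


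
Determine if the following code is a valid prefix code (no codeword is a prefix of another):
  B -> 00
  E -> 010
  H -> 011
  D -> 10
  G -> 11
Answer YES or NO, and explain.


Checking each pair (does one codeword prefix another?):
  B='00' vs E='010': no prefix
  B='00' vs H='011': no prefix
  B='00' vs D='10': no prefix
  B='00' vs G='11': no prefix
  E='010' vs B='00': no prefix
  E='010' vs H='011': no prefix
  E='010' vs D='10': no prefix
  E='010' vs G='11': no prefix
  H='011' vs B='00': no prefix
  H='011' vs E='010': no prefix
  H='011' vs D='10': no prefix
  H='011' vs G='11': no prefix
  D='10' vs B='00': no prefix
  D='10' vs E='010': no prefix
  D='10' vs H='011': no prefix
  D='10' vs G='11': no prefix
  G='11' vs B='00': no prefix
  G='11' vs E='010': no prefix
  G='11' vs H='011': no prefix
  G='11' vs D='10': no prefix
No violation found over all pairs.

YES -- this is a valid prefix code. No codeword is a prefix of any other codeword.


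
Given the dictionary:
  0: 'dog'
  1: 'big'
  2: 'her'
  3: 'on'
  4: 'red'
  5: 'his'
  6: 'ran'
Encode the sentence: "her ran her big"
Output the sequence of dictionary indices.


Look up each word in the dictionary:
  'her' -> 2
  'ran' -> 6
  'her' -> 2
  'big' -> 1

Encoded: [2, 6, 2, 1]


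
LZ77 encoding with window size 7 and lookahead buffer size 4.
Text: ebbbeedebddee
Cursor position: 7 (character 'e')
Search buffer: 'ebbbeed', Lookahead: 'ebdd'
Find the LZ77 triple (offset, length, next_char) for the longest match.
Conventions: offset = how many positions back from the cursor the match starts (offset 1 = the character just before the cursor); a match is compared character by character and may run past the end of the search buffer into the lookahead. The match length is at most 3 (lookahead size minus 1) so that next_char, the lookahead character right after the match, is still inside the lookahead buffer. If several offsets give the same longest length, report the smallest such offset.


Try each offset into the search buffer:
  offset=1 (pos 6, char 'd'): match length 0
  offset=2 (pos 5, char 'e'): match length 1
  offset=3 (pos 4, char 'e'): match length 1
  offset=4 (pos 3, char 'b'): match length 0
  offset=5 (pos 2, char 'b'): match length 0
  offset=6 (pos 1, char 'b'): match length 0
  offset=7 (pos 0, char 'e'): match length 2
Longest match has length 2 at offset 7.
next_char = character at position 7 + 2 = 9 -> 'd'

Best match: offset=7, length=2 (matching 'eb' starting at position 0)
LZ77 triple: (7, 2, 'd')


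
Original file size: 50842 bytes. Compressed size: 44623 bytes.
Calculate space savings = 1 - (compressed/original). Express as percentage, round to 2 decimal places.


ratio = compressed/original = 44623/50842 = 0.87768
savings = 1 - ratio = 1 - 0.87768 = 0.12232
as a percentage: 0.12232 * 100 = 12.23%

Space savings = 1 - 44623/50842 = 12.23%


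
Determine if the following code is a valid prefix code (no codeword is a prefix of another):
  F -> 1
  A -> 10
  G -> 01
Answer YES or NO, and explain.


Checking each pair (does one codeword prefix another?):
  F='1' vs A='10': prefix -- VIOLATION

NO -- this is NOT a valid prefix code. F (1) is a prefix of A (10).


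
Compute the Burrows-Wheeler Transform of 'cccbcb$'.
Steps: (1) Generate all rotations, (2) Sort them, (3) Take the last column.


Rotations (sorted):
  0: $cccbcb -> last char: b
  1: b$cccbc -> last char: c
  2: bcb$ccc -> last char: c
  3: cb$cccb -> last char: b
  4: cbcb$cc -> last char: c
  5: ccbcb$c -> last char: c
  6: cccbcb$ -> last char: $


BWT = bccbcc$


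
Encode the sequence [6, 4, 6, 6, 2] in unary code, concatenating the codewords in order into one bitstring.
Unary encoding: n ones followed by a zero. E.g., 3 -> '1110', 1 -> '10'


Encode each number as n ones followed by a terminating 0:
  6 -> 1111110 (7 bits)
  4 -> 11110 (5 bits)
  6 -> 1111110 (7 bits)
  6 -> 1111110 (7 bits)
  2 -> 110 (3 bits)
Total length = 7 + 5 + 7 + 7 + 3 = 29 bits.

Unary([6, 4, 6, 6, 2]) = 11111101111011111101111110110 (29 bits)


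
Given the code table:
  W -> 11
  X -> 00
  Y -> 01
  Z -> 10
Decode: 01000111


Decoding:
01 -> Y
00 -> X
01 -> Y
11 -> W


Result: YXYW


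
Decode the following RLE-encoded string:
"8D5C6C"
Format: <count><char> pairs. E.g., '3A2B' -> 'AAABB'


Expanding each <count><char> pair:
  8D -> 'DDDDDDDD'
  5C -> 'CCCCC'
  6C -> 'CCCCCC'

Decoded = DDDDDDDDCCCCCCCCCCC


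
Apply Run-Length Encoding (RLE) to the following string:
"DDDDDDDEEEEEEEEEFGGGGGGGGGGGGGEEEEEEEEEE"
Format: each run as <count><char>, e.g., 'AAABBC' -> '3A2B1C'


Scanning runs left to right:
  i=0: run of 'D' x 7 -> '7D'
  i=7: run of 'E' x 9 -> '9E'
  i=16: run of 'F' x 1 -> '1F'
  i=17: run of 'G' x 13 -> '13G'
  i=30: run of 'E' x 10 -> '10E'

RLE = 7D9E1F13G10E


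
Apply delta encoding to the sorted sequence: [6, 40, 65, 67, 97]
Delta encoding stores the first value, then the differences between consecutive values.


First value: 6
Deltas:
  40 - 6 = 34
  65 - 40 = 25
  67 - 65 = 2
  97 - 67 = 30


Delta encoded: [6, 34, 25, 2, 30]


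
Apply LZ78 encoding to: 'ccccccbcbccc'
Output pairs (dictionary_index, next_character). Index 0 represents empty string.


LZ78 encoding steps:
Dictionary: {0: ''}
Step 1: w='' (idx 0), next='c' -> output (0, 'c'), add 'c' as idx 1
Step 2: w='c' (idx 1), next='c' -> output (1, 'c'), add 'cc' as idx 2
Step 3: w='cc' (idx 2), next='c' -> output (2, 'c'), add 'ccc' as idx 3
Step 4: w='' (idx 0), next='b' -> output (0, 'b'), add 'b' as idx 4
Step 5: w='c' (idx 1), next='b' -> output (1, 'b'), add 'cb' as idx 5
Step 6: w='ccc' (idx 3), end of input -> output (3, '')


Encoded: [(0, 'c'), (1, 'c'), (2, 'c'), (0, 'b'), (1, 'b'), (3, '')]


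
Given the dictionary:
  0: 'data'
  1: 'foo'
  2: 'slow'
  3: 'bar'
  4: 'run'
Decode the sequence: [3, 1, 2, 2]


Look up each index in the dictionary:
  3 -> 'bar'
  1 -> 'foo'
  2 -> 'slow'
  2 -> 'slow'

Decoded: "bar foo slow slow"


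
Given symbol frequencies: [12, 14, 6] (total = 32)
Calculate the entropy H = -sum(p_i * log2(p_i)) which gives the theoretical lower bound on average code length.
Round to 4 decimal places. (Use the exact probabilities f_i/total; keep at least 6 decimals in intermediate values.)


Per-symbol terms -p_i * log2(p_i) with p_i = f_i/32:
  p = 12/32 = 0.375000: log2(p) = -1.415037, -p*log2(p) = 0.530639
  p = 14/32 = 0.437500: log2(p) = -1.192645, -p*log2(p) = 0.521782
  p = 6/32 = 0.187500: log2(p) = -2.415037, -p*log2(p) = 0.452820
H = 0.530639 + 0.521782 + 0.452820 = 1.505241

H = 1.5052 bits/symbol


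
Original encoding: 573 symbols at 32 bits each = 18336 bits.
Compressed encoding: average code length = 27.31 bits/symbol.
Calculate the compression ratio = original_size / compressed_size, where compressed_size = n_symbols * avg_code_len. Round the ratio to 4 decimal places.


original_size = n_symbols * orig_bits = 573 * 32 = 18336 bits
compressed_size = n_symbols * avg_code_len = 573 * 27.31 = 15648.63 bits
ratio = original_size / compressed_size = 18336 / 15648.63 = 1.1717

Compression ratio = 1.1717


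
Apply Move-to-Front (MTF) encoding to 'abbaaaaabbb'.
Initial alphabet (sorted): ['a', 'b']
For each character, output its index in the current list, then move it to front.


MTF encoding:
'a': index 0 in ['a', 'b'] -> ['a', 'b']
'b': index 1 in ['a', 'b'] -> ['b', 'a']
'b': index 0 in ['b', 'a'] -> ['b', 'a']
'a': index 1 in ['b', 'a'] -> ['a', 'b']
'a': index 0 in ['a', 'b'] -> ['a', 'b']
'a': index 0 in ['a', 'b'] -> ['a', 'b']
'a': index 0 in ['a', 'b'] -> ['a', 'b']
'a': index 0 in ['a', 'b'] -> ['a', 'b']
'b': index 1 in ['a', 'b'] -> ['b', 'a']
'b': index 0 in ['b', 'a'] -> ['b', 'a']
'b': index 0 in ['b', 'a'] -> ['b', 'a']


Output: [0, 1, 0, 1, 0, 0, 0, 0, 1, 0, 0]


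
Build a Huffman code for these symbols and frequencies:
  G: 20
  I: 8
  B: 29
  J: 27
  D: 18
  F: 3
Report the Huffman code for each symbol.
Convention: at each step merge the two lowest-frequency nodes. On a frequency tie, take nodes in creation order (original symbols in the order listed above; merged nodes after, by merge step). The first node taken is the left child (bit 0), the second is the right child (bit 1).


Huffman tree construction:
Step 1: Merge F(3) + I(8) = 11
Step 2: Merge (F+I)(11) + D(18) = 29
Step 3: Merge G(20) + J(27) = 47
Step 4: Merge B(29) + ((F+I)+D)(29) = 58
Step 5: Merge (G+J)(47) + (B+((F+I)+D))(58) = 105
Read each symbol's code off the tree from the root (left child = 0, right child = 1).

Codes:
  G: 00 (length 2)
  I: 1101 (length 4)
  B: 10 (length 2)
  J: 01 (length 2)
  D: 111 (length 3)
  F: 1100 (length 4)
Average code length: 250/105 = 2.3810 bits/symbol


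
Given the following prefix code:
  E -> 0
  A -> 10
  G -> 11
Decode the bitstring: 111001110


Decoding step by step:
Bits 11 -> G
Bits 10 -> A
Bits 0 -> E
Bits 11 -> G
Bits 10 -> A


Decoded message: GAEGA


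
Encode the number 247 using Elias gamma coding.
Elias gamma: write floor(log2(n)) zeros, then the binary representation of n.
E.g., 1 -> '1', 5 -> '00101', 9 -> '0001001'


num_bits = floor(log2(247)) + 1 = 8
leading_zeros = num_bits - 1 = 7
binary(247) = 11110111

Elias gamma(247) = '0000000' + '11110111' = 000000011110111 (15 bits)


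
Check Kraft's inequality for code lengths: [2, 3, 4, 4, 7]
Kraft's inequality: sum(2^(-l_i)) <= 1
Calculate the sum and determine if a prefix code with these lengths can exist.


Sum = 2^(-2) + 2^(-3) + 2^(-4) + 2^(-4) + 2^(-7)
    = 0.25 + 0.125 + 0.0625 + 0.0625 + 0.0078125
    = 65/128 = 0.5078125
Since 0.5078125 <= 1, Kraft's inequality IS satisfied.
A prefix code with these lengths CAN exist.

Kraft sum = 0.5078125. Satisfied.


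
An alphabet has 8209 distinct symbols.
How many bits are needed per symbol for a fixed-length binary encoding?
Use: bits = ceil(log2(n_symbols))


log2(8209) = 13.003
Bracket: 2^13 = 8192 < 8209 <= 2^14 = 16384
So ceil(log2(8209)) = 14

bits = ceil(log2(8209)) = ceil(13.003) = 14 bits


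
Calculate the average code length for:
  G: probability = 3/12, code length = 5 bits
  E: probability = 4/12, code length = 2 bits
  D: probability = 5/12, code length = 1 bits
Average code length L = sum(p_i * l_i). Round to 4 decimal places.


Weighted contributions p_i * l_i:
  G: (3/12) * 5 = 15/12
  E: (4/12) * 2 = 8/12
  D: (5/12) * 1 = 5/12
Sum = (15 + 8 + 5)/12 = 28/12

L = 28/12 = 2.3333 bits/symbol


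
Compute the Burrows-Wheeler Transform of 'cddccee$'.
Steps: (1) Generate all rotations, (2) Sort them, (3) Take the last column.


Rotations (sorted):
  0: $cddccee -> last char: e
  1: ccee$cdd -> last char: d
  2: cddccee$ -> last char: $
  3: cee$cddc -> last char: c
  4: dccee$cd -> last char: d
  5: ddccee$c -> last char: c
  6: e$cddcce -> last char: e
  7: ee$cddcc -> last char: c


BWT = ed$cdcec


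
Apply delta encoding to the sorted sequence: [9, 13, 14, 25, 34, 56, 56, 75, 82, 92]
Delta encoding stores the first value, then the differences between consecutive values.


First value: 9
Deltas:
  13 - 9 = 4
  14 - 13 = 1
  25 - 14 = 11
  34 - 25 = 9
  56 - 34 = 22
  56 - 56 = 0
  75 - 56 = 19
  82 - 75 = 7
  92 - 82 = 10


Delta encoded: [9, 4, 1, 11, 9, 22, 0, 19, 7, 10]


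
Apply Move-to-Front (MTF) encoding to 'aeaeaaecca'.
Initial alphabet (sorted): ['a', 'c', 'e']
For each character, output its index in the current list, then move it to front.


MTF encoding:
'a': index 0 in ['a', 'c', 'e'] -> ['a', 'c', 'e']
'e': index 2 in ['a', 'c', 'e'] -> ['e', 'a', 'c']
'a': index 1 in ['e', 'a', 'c'] -> ['a', 'e', 'c']
'e': index 1 in ['a', 'e', 'c'] -> ['e', 'a', 'c']
'a': index 1 in ['e', 'a', 'c'] -> ['a', 'e', 'c']
'a': index 0 in ['a', 'e', 'c'] -> ['a', 'e', 'c']
'e': index 1 in ['a', 'e', 'c'] -> ['e', 'a', 'c']
'c': index 2 in ['e', 'a', 'c'] -> ['c', 'e', 'a']
'c': index 0 in ['c', 'e', 'a'] -> ['c', 'e', 'a']
'a': index 2 in ['c', 'e', 'a'] -> ['a', 'c', 'e']


Output: [0, 2, 1, 1, 1, 0, 1, 2, 0, 2]


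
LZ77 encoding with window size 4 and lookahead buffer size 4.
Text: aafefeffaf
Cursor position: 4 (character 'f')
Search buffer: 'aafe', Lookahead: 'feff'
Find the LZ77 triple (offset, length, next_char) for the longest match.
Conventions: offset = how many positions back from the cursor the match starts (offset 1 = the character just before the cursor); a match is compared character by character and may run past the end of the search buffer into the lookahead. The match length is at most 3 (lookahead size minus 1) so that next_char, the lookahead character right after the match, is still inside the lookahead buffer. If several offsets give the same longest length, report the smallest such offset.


Try each offset into the search buffer:
  offset=1 (pos 3, char 'e'): match length 0
  offset=2 (pos 2, char 'f'): match length 3
  offset=3 (pos 1, char 'a'): match length 0
  offset=4 (pos 0, char 'a'): match length 0
Longest match has length 3 at offset 2.
next_char = character at position 4 + 3 = 7 -> 'f'

Best match: offset=2, length=3 (matching 'fef' starting at position 2)
LZ77 triple: (2, 3, 'f')


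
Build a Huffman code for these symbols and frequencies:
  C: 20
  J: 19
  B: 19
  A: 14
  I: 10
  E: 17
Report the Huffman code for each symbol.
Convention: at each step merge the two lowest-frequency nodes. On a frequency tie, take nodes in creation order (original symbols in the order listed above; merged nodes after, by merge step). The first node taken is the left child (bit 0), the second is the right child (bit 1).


Huffman tree construction:
Step 1: Merge I(10) + A(14) = 24
Step 2: Merge E(17) + J(19) = 36
Step 3: Merge B(19) + C(20) = 39
Step 4: Merge (I+A)(24) + (E+J)(36) = 60
Step 5: Merge (B+C)(39) + ((I+A)+(E+J))(60) = 99
Read each symbol's code off the tree from the root (left child = 0, right child = 1).

Codes:
  C: 01 (length 2)
  J: 111 (length 3)
  B: 00 (length 2)
  A: 101 (length 3)
  I: 100 (length 3)
  E: 110 (length 3)
Average code length: 258/99 = 2.6061 bits/symbol


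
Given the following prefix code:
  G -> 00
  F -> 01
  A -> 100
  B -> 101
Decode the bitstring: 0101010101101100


Decoding step by step:
Bits 01 -> F
Bits 01 -> F
Bits 01 -> F
Bits 01 -> F
Bits 01 -> F
Bits 101 -> B
Bits 100 -> A


Decoded message: FFFFFBA


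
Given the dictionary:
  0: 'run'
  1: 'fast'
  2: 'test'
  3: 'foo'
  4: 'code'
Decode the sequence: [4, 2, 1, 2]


Look up each index in the dictionary:
  4 -> 'code'
  2 -> 'test'
  1 -> 'fast'
  2 -> 'test'

Decoded: "code test fast test"


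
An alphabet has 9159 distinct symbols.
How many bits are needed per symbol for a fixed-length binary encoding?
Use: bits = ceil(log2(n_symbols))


log2(9159) = 13.161
Bracket: 2^13 = 8192 < 9159 <= 2^14 = 16384
So ceil(log2(9159)) = 14

bits = ceil(log2(9159)) = ceil(13.161) = 14 bits


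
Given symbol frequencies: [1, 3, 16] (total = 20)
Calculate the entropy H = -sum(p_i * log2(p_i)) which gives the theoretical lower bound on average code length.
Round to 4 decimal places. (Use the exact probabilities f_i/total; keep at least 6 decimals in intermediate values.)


Per-symbol terms -p_i * log2(p_i) with p_i = f_i/20:
  p = 1/20 = 0.050000: log2(p) = -4.321928, -p*log2(p) = 0.216096
  p = 3/20 = 0.150000: log2(p) = -2.736966, -p*log2(p) = 0.410545
  p = 16/20 = 0.800000: log2(p) = -0.321928, -p*log2(p) = 0.257542
H = 0.216096 + 0.410545 + 0.257542 = 0.884183

H = 0.8842 bits/symbol


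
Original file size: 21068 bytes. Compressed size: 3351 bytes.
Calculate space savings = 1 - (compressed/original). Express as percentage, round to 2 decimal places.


ratio = compressed/original = 3351/21068 = 0.159056
savings = 1 - ratio = 1 - 0.159056 = 0.840944
as a percentage: 0.840944 * 100 = 84.09%

Space savings = 1 - 3351/21068 = 84.09%


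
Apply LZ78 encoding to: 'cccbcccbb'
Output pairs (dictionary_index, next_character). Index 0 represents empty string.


LZ78 encoding steps:
Dictionary: {0: ''}
Step 1: w='' (idx 0), next='c' -> output (0, 'c'), add 'c' as idx 1
Step 2: w='c' (idx 1), next='c' -> output (1, 'c'), add 'cc' as idx 2
Step 3: w='' (idx 0), next='b' -> output (0, 'b'), add 'b' as idx 3
Step 4: w='cc' (idx 2), next='c' -> output (2, 'c'), add 'ccc' as idx 4
Step 5: w='b' (idx 3), next='b' -> output (3, 'b'), add 'bb' as idx 5


Encoded: [(0, 'c'), (1, 'c'), (0, 'b'), (2, 'c'), (3, 'b')]


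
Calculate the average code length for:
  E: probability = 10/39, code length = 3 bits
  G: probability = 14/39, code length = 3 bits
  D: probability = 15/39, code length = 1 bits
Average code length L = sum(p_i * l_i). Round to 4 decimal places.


Weighted contributions p_i * l_i:
  E: (10/39) * 3 = 30/39
  G: (14/39) * 3 = 42/39
  D: (15/39) * 1 = 15/39
Sum = (30 + 42 + 15)/39 = 87/39

L = 87/39 = 2.2308 bits/symbol


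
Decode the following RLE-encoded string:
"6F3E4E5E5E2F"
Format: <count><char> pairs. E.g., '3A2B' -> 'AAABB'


Expanding each <count><char> pair:
  6F -> 'FFFFFF'
  3E -> 'EEE'
  4E -> 'EEEE'
  5E -> 'EEEEE'
  5E -> 'EEEEE'
  2F -> 'FF'

Decoded = FFFFFFEEEEEEEEEEEEEEEEEFF


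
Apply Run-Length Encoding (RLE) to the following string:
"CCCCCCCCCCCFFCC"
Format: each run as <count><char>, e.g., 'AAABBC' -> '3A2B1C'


Scanning runs left to right:
  i=0: run of 'C' x 11 -> '11C'
  i=11: run of 'F' x 2 -> '2F'
  i=13: run of 'C' x 2 -> '2C'

RLE = 11C2F2C


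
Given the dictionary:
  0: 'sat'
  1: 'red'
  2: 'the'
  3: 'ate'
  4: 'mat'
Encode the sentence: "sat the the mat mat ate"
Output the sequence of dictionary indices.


Look up each word in the dictionary:
  'sat' -> 0
  'the' -> 2
  'the' -> 2
  'mat' -> 4
  'mat' -> 4
  'ate' -> 3

Encoded: [0, 2, 2, 4, 4, 3]


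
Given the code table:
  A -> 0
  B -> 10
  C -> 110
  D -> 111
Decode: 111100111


Decoding:
111 -> D
10 -> B
0 -> A
111 -> D


Result: DBAD


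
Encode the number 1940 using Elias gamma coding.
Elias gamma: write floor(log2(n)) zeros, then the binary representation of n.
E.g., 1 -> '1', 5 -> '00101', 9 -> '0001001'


num_bits = floor(log2(1940)) + 1 = 11
leading_zeros = num_bits - 1 = 10
binary(1940) = 11110010100

Elias gamma(1940) = '0000000000' + '11110010100' = 000000000011110010100 (21 bits)


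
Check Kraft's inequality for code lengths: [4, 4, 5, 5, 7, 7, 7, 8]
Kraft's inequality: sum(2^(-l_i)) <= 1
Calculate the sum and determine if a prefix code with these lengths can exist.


Sum = 2^(-4) + 2^(-4) + 2^(-5) + 2^(-5) + 2^(-7) + 2^(-7) + 2^(-7) + 2^(-8)
    = 0.0625 + 0.0625 + 0.03125 + 0.03125 + 0.0078125 + 0.0078125 + 0.0078125 + 0.00390625
    = 55/256 = 0.21484375
Since 0.21484375 <= 1, Kraft's inequality IS satisfied.
A prefix code with these lengths CAN exist.

Kraft sum = 0.21484375. Satisfied.


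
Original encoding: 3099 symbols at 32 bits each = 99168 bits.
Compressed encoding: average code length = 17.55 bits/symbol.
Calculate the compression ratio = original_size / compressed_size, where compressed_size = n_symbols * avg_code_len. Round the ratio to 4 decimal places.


original_size = n_symbols * orig_bits = 3099 * 32 = 99168 bits
compressed_size = n_symbols * avg_code_len = 3099 * 17.55 = 54387.45 bits
ratio = original_size / compressed_size = 99168 / 54387.45 = 1.8234

Compression ratio = 1.8234


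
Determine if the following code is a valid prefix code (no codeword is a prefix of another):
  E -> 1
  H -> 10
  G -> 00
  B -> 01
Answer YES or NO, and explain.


Checking each pair (does one codeword prefix another?):
  E='1' vs H='10': prefix -- VIOLATION

NO -- this is NOT a valid prefix code. E (1) is a prefix of H (10).


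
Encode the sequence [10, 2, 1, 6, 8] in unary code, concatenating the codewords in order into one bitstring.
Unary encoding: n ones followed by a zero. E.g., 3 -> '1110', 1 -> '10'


Encode each number as n ones followed by a terminating 0:
  10 -> 11111111110 (11 bits)
  2 -> 110 (3 bits)
  1 -> 10 (2 bits)
  6 -> 1111110 (7 bits)
  8 -> 111111110 (9 bits)
Total length = 11 + 3 + 2 + 7 + 9 = 32 bits.

Unary([10, 2, 1, 6, 8]) = 11111111110110101111110111111110 (32 bits)


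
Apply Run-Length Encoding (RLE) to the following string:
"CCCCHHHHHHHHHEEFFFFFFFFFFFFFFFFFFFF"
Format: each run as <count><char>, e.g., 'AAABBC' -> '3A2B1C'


Scanning runs left to right:
  i=0: run of 'C' x 4 -> '4C'
  i=4: run of 'H' x 9 -> '9H'
  i=13: run of 'E' x 2 -> '2E'
  i=15: run of 'F' x 20 -> '20F'

RLE = 4C9H2E20F


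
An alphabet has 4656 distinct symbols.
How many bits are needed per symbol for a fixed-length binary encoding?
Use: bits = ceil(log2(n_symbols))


log2(4656) = 12.1849
Bracket: 2^12 = 4096 < 4656 <= 2^13 = 8192
So ceil(log2(4656)) = 13

bits = ceil(log2(4656)) = ceil(12.1849) = 13 bits


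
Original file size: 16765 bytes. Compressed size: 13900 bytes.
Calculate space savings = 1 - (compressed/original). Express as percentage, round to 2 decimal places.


ratio = compressed/original = 13900/16765 = 0.829108
savings = 1 - ratio = 1 - 0.829108 = 0.170892
as a percentage: 0.170892 * 100 = 17.09%

Space savings = 1 - 13900/16765 = 17.09%


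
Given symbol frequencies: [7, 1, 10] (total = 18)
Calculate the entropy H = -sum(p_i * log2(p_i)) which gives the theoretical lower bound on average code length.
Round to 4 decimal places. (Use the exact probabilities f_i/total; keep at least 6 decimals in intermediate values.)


Per-symbol terms -p_i * log2(p_i) with p_i = f_i/18:
  p = 7/18 = 0.388889: log2(p) = -1.362570, -p*log2(p) = 0.529888
  p = 1/18 = 0.055556: log2(p) = -4.169925, -p*log2(p) = 0.231663
  p = 10/18 = 0.555556: log2(p) = -0.847997, -p*log2(p) = 0.471109
H = 0.529888 + 0.231663 + 0.471109 = 1.232660

H = 1.2327 bits/symbol


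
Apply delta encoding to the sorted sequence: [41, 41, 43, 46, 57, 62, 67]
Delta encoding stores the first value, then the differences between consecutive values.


First value: 41
Deltas:
  41 - 41 = 0
  43 - 41 = 2
  46 - 43 = 3
  57 - 46 = 11
  62 - 57 = 5
  67 - 62 = 5


Delta encoded: [41, 0, 2, 3, 11, 5, 5]


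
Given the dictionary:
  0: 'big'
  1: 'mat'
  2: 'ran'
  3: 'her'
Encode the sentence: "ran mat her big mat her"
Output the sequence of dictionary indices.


Look up each word in the dictionary:
  'ran' -> 2
  'mat' -> 1
  'her' -> 3
  'big' -> 0
  'mat' -> 1
  'her' -> 3

Encoded: [2, 1, 3, 0, 1, 3]


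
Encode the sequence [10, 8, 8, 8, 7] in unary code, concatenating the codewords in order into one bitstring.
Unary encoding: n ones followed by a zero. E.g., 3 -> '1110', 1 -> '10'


Encode each number as n ones followed by a terminating 0:
  10 -> 11111111110 (11 bits)
  8 -> 111111110 (9 bits)
  8 -> 111111110 (9 bits)
  8 -> 111111110 (9 bits)
  7 -> 11111110 (8 bits)
Total length = 11 + 9 + 9 + 9 + 8 = 46 bits.

Unary([10, 8, 8, 8, 7]) = 1111111111011111111011111111011111111011111110 (46 bits)


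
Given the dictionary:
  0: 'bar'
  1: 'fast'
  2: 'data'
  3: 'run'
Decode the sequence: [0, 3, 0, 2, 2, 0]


Look up each index in the dictionary:
  0 -> 'bar'
  3 -> 'run'
  0 -> 'bar'
  2 -> 'data'
  2 -> 'data'
  0 -> 'bar'

Decoded: "bar run bar data data bar"


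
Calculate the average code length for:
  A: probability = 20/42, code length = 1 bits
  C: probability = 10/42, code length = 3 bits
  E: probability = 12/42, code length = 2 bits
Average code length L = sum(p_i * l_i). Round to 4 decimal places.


Weighted contributions p_i * l_i:
  A: (20/42) * 1 = 20/42
  C: (10/42) * 3 = 30/42
  E: (12/42) * 2 = 24/42
Sum = (20 + 30 + 24)/42 = 74/42

L = 74/42 = 1.7619 bits/symbol


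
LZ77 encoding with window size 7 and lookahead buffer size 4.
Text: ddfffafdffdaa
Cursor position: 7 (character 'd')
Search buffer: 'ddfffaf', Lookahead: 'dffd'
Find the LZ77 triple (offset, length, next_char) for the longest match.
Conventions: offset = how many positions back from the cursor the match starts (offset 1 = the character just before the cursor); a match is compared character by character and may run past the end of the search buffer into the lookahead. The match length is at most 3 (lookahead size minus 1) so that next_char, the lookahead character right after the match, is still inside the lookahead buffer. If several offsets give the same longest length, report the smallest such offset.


Try each offset into the search buffer:
  offset=1 (pos 6, char 'f'): match length 0
  offset=2 (pos 5, char 'a'): match length 0
  offset=3 (pos 4, char 'f'): match length 0
  offset=4 (pos 3, char 'f'): match length 0
  offset=5 (pos 2, char 'f'): match length 0
  offset=6 (pos 1, char 'd'): match length 3
  offset=7 (pos 0, char 'd'): match length 1
Longest match has length 3 at offset 6.
next_char = character at position 7 + 3 = 10 -> 'd'

Best match: offset=6, length=3 (matching 'dff' starting at position 1)
LZ77 triple: (6, 3, 'd')


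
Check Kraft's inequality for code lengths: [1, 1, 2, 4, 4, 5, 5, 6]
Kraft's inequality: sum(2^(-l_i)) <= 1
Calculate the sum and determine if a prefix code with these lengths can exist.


Sum = 2^(-1) + 2^(-1) + 2^(-2) + 2^(-4) + 2^(-4) + 2^(-5) + 2^(-5) + 2^(-6)
    = 0.5 + 0.5 + 0.25 + 0.0625 + 0.0625 + 0.03125 + 0.03125 + 0.015625
    = 93/64 = 1.453125
Since 1.453125 > 1, Kraft's inequality is NOT satisfied.
A prefix code with these lengths CANNOT exist.

Kraft sum = 1.453125. Not satisfied.


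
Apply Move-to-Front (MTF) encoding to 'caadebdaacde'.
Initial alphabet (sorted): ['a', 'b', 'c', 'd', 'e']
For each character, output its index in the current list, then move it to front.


MTF encoding:
'c': index 2 in ['a', 'b', 'c', 'd', 'e'] -> ['c', 'a', 'b', 'd', 'e']
'a': index 1 in ['c', 'a', 'b', 'd', 'e'] -> ['a', 'c', 'b', 'd', 'e']
'a': index 0 in ['a', 'c', 'b', 'd', 'e'] -> ['a', 'c', 'b', 'd', 'e']
'd': index 3 in ['a', 'c', 'b', 'd', 'e'] -> ['d', 'a', 'c', 'b', 'e']
'e': index 4 in ['d', 'a', 'c', 'b', 'e'] -> ['e', 'd', 'a', 'c', 'b']
'b': index 4 in ['e', 'd', 'a', 'c', 'b'] -> ['b', 'e', 'd', 'a', 'c']
'd': index 2 in ['b', 'e', 'd', 'a', 'c'] -> ['d', 'b', 'e', 'a', 'c']
'a': index 3 in ['d', 'b', 'e', 'a', 'c'] -> ['a', 'd', 'b', 'e', 'c']
'a': index 0 in ['a', 'd', 'b', 'e', 'c'] -> ['a', 'd', 'b', 'e', 'c']
'c': index 4 in ['a', 'd', 'b', 'e', 'c'] -> ['c', 'a', 'd', 'b', 'e']
'd': index 2 in ['c', 'a', 'd', 'b', 'e'] -> ['d', 'c', 'a', 'b', 'e']
'e': index 4 in ['d', 'c', 'a', 'b', 'e'] -> ['e', 'd', 'c', 'a', 'b']


Output: [2, 1, 0, 3, 4, 4, 2, 3, 0, 4, 2, 4]


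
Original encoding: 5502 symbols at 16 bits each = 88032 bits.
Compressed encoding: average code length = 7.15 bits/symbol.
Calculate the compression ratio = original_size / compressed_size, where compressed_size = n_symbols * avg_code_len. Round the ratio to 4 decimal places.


original_size = n_symbols * orig_bits = 5502 * 16 = 88032 bits
compressed_size = n_symbols * avg_code_len = 5502 * 7.15 = 39339.3 bits
ratio = original_size / compressed_size = 88032 / 39339.3 = 2.2378

Compression ratio = 2.2378


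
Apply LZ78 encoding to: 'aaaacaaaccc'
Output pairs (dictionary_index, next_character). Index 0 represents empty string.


LZ78 encoding steps:
Dictionary: {0: ''}
Step 1: w='' (idx 0), next='a' -> output (0, 'a'), add 'a' as idx 1
Step 2: w='a' (idx 1), next='a' -> output (1, 'a'), add 'aa' as idx 2
Step 3: w='a' (idx 1), next='c' -> output (1, 'c'), add 'ac' as idx 3
Step 4: w='aa' (idx 2), next='a' -> output (2, 'a'), add 'aaa' as idx 4
Step 5: w='' (idx 0), next='c' -> output (0, 'c'), add 'c' as idx 5
Step 6: w='c' (idx 5), next='c' -> output (5, 'c'), add 'cc' as idx 6


Encoded: [(0, 'a'), (1, 'a'), (1, 'c'), (2, 'a'), (0, 'c'), (5, 'c')]


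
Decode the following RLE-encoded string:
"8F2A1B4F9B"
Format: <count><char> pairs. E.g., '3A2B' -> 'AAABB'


Expanding each <count><char> pair:
  8F -> 'FFFFFFFF'
  2A -> 'AA'
  1B -> 'B'
  4F -> 'FFFF'
  9B -> 'BBBBBBBBB'

Decoded = FFFFFFFFAABFFFFBBBBBBBBB


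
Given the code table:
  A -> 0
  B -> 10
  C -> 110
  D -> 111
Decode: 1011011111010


Decoding:
10 -> B
110 -> C
111 -> D
110 -> C
10 -> B


Result: BCDCB


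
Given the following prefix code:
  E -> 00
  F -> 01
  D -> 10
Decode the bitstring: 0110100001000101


Decoding step by step:
Bits 01 -> F
Bits 10 -> D
Bits 10 -> D
Bits 00 -> E
Bits 01 -> F
Bits 00 -> E
Bits 01 -> F
Bits 01 -> F


Decoded message: FDDEFEFF


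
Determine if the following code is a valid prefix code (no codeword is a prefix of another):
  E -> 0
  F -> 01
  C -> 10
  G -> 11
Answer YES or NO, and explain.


Checking each pair (does one codeword prefix another?):
  E='0' vs F='01': prefix -- VIOLATION

NO -- this is NOT a valid prefix code. E (0) is a prefix of F (01).


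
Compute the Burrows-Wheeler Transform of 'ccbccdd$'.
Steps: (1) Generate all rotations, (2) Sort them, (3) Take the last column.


Rotations (sorted):
  0: $ccbccdd -> last char: d
  1: bccdd$cc -> last char: c
  2: cbccdd$c -> last char: c
  3: ccbccdd$ -> last char: $
  4: ccdd$ccb -> last char: b
  5: cdd$ccbc -> last char: c
  6: d$ccbccd -> last char: d
  7: dd$ccbcc -> last char: c


BWT = dcc$bcdc


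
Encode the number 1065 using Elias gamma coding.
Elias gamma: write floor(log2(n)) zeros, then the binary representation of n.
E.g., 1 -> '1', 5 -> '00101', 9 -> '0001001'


num_bits = floor(log2(1065)) + 1 = 11
leading_zeros = num_bits - 1 = 10
binary(1065) = 10000101001

Elias gamma(1065) = '0000000000' + '10000101001' = 000000000010000101001 (21 bits)


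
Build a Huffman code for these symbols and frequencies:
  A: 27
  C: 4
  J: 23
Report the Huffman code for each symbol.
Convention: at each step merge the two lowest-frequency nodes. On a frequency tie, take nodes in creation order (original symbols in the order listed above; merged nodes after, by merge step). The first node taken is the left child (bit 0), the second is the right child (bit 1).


Huffman tree construction:
Step 1: Merge C(4) + J(23) = 27
Step 2: Merge A(27) + (C+J)(27) = 54
Read each symbol's code off the tree from the root (left child = 0, right child = 1).

Codes:
  A: 0 (length 1)
  C: 10 (length 2)
  J: 11 (length 2)
Average code length: 81/54 = 1.5000 bits/symbol


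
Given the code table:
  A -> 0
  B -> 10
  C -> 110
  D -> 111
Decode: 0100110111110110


Decoding:
0 -> A
10 -> B
0 -> A
110 -> C
111 -> D
110 -> C
110 -> C


Result: ABACDCC


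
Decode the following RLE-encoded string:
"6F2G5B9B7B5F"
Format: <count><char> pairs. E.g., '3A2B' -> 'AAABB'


Expanding each <count><char> pair:
  6F -> 'FFFFFF'
  2G -> 'GG'
  5B -> 'BBBBB'
  9B -> 'BBBBBBBBB'
  7B -> 'BBBBBBB'
  5F -> 'FFFFF'

Decoded = FFFFFFGGBBBBBBBBBBBBBBBBBBBBBFFFFF


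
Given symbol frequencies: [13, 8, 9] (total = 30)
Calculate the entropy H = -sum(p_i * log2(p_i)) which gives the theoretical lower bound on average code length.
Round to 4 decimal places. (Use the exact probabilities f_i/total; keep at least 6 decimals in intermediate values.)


Per-symbol terms -p_i * log2(p_i) with p_i = f_i/30:
  p = 13/30 = 0.433333: log2(p) = -1.206451, -p*log2(p) = 0.522795
  p = 8/30 = 0.266667: log2(p) = -1.906891, -p*log2(p) = 0.508504
  p = 9/30 = 0.300000: log2(p) = -1.736966, -p*log2(p) = 0.521090
H = 0.522795 + 0.508504 + 0.521090 = 1.552389

H = 1.5524 bits/symbol
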